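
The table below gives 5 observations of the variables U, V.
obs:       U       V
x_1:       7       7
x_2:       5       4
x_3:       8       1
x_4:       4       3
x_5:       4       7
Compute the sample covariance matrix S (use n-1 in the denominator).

Step 1 — column means:
  mean(U) = (7 + 5 + 8 + 4 + 4) / 5 = 28/5 = 5.6
  mean(V) = (7 + 4 + 1 + 3 + 7) / 5 = 22/5 = 4.4

Step 2 — sample covariance S[i,j] = (1/(n-1)) · Σ_k (x_{k,i} - mean_i) · (x_{k,j} - mean_j), with n-1 = 4.
  S[U,U] = ((1.4)·(1.4) + (-0.6)·(-0.6) + (2.4)·(2.4) + (-1.6)·(-1.6) + (-1.6)·(-1.6)) / 4 = 13.2/4 = 3.3
  S[U,V] = ((1.4)·(2.6) + (-0.6)·(-0.4) + (2.4)·(-3.4) + (-1.6)·(-1.4) + (-1.6)·(2.6)) / 4 = -6.2/4 = -1.55
  S[V,V] = ((2.6)·(2.6) + (-0.4)·(-0.4) + (-3.4)·(-3.4) + (-1.4)·(-1.4) + (2.6)·(2.6)) / 4 = 27.2/4 = 6.8

S is symmetric (S[j,i] = S[i,j]). Assembling:

S = [[3.3, -1.55],
 [-1.55, 6.8]]


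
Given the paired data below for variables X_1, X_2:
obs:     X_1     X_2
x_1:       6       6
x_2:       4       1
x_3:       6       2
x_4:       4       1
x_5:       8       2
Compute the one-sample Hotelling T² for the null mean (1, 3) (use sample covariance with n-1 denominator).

Step 1 — sample mean vector:
  mean(X_1) = (6 + 4 + 6 + 4 + 8) / 5 = 28/5 = 5.6
  mean(X_2) = (6 + 1 + 2 + 1 + 2) / 5 = 12/5 = 2.4
  x̄ = (5.6, 2.4),  deviation x̄ - mu_0 = (5.6, 2.4) - (1, 3) = (4.6, -0.6).

Step 2 — sample covariance matrix, S[i,j] = (1/(n-1)) · Σ_k (x_{k,i} - mean_i) · (x_{k,j} - mean_j), divisor n-1 = 4:
  S[X_1,X_1] = ((0.4)·(0.4) + (-1.6)·(-1.6) + (0.4)·(0.4) + (-1.6)·(-1.6) + (2.4)·(2.4)) / 4 = 11.2/4 = 2.8
  S[X_1,X_2] = ((0.4)·(3.6) + (-1.6)·(-1.4) + (0.4)·(-0.4) + (-1.6)·(-1.4) + (2.4)·(-0.4)) / 4 = 4.8/4 = 1.2
  S[X_2,X_2] = ((3.6)·(3.6) + (-1.4)·(-1.4) + (-0.4)·(-0.4) + (-1.4)·(-1.4) + (-0.4)·(-0.4)) / 4 = 17.2/4 = 4.3
  S = [[2.8, 1.2],
 [1.2, 4.3]].

Step 3 — invert S. det(S) = 2.8·4.3 - (1.2)² = 10.6.
  S^{-1} = (1/det) · [[d, -b], [-b, a]] = [[0.4057, -0.1132],
 [-0.1132, 0.2642]].

Step 4 — quadratic form (x̄ - mu_0)^T · S^{-1} · (x̄ - mu_0):
  S^{-1} · (x̄ - mu_0) = (1.934, -0.6792),
  (x̄ - mu_0)^T · [...] = (4.6)·(1.934) + (-0.6)·(-0.6792) = 9.3038.

Step 5 — scale by n: T² = 5 · 9.3038 = 46.5189.

T² ≈ 46.5189


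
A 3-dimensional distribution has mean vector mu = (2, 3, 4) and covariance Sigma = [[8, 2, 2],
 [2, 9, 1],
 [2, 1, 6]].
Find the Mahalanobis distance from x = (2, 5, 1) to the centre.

Step 1 — centre the observation: (x - mu) = (0, 2, -3).

Step 2 — invert Sigma (cofactor / det for 3×3, or solve directly):
  Sigma^{-1} = [[0.1425, -0.0269, -0.043],
 [-0.0269, 0.1183, -0.0108],
 [-0.043, -0.0108, 0.1828]].

Step 3 — form the quadratic (x - mu)^T · Sigma^{-1} · (x - mu):
  Sigma^{-1} · (x - mu) = (0.0753, 0.2688, -0.5699).
  (x - mu)^T · [Sigma^{-1} · (x - mu)] = (0)·(0.0753) + (2)·(0.2688) + (-3)·(-0.5699) = 2.2473.

Step 4 — take square root: d = √(2.2473) ≈ 1.4991.

d(x, mu) = √(2.2473) ≈ 1.4991


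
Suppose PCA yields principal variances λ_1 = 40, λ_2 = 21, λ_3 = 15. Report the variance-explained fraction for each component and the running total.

Step 1 — total variance = trace(Sigma) = Σ λ_i = 40 + 21 + 15 = 76.

Step 2 — fraction explained by component i = λ_i / Σ λ:
  PC1: 40/76 = 0.5263
  PC2: 21/76 = 0.2763
  PC3: 15/76 = 0.1974

Step 3 — cumulative fraction after k components = (λ_1 + ... + λ_k) / Σ λ:
  k = 1: 40/76 = 0.5263
  k = 2: (40 + 21)/76 = 61/76 = 0.8026
  k = 3: (40 + 21 + 15)/76 = 76/76 = 1

Summary (fraction, with percent):

explained: PC1 0.5263 (52.63%), PC2 0.2763 (27.63%), PC3 0.1974 (19.74%);  cumulative: 0.5263, 0.8026, 1


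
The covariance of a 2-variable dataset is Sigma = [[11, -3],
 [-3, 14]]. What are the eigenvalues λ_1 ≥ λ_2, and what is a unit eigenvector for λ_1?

Step 1 — characteristic polynomial of 2×2 Sigma:
  det(Sigma - λI) = λ² - trace · λ + det = 0.
  trace = 11 + 14 = 25, det = 11·14 - (-3)² = 145.
Step 2 — discriminant:
  Δ = trace² - 4·det = 625 - 580 = 45.
Step 3 — eigenvalues:
  λ = (trace ± √Δ)/2 = (25 ± 6.7082)/2,
  λ_1 = 15.8541,  λ_2 = 9.1459.

Step 4 — unit eigenvector for λ_1: solve (Sigma - λ_1 I)v = 0. First row:
  (11 - 15.8541)·v_x + (-3)·v_y = 0, i.e. (-4.8541)·v_x + (-3)·v_y = 0,
  so v ∝ (b, λ_1 - a) = (-3, 4.8541); multiply by -1 so the first entry is positive: u = (3, -4.8541).
  ||u|| = √((3)² + (-4.8541)²) = √(32.5623) ≈ 5.7063,
  v_1 = u/||u|| ≈ (0.5257, -0.8507) (||v_1|| = 1).

λ_1 = 15.8541,  λ_2 = 9.1459;  v_1 ≈ (0.5257, -0.8507)


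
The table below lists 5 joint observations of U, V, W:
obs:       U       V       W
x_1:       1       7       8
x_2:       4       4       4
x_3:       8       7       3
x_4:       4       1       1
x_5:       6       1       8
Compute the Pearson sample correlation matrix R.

Step 1 — column means:
  mean(U) = (1 + 4 + 8 + 4 + 6) / 5 = 23/5 = 4.6
  mean(V) = (7 + 4 + 7 + 1 + 1) / 5 = 20/5 = 4
  mean(W) = (8 + 4 + 3 + 1 + 8) / 5 = 24/5 = 4.8

Step 2 — sample variances and covariances s[i,j] = (1/(n-1)) · Σ_k (x_{k,i} - mean_i) · (x_{k,j} - mean_j), with n-1 = 4:
  s[U,U] = ((-3.6)·(-3.6) + (-0.6)·(-0.6) + (3.4)·(3.4) + (-0.6)·(-0.6) + (1.4)·(1.4)) / 4 = 27.2/4 = 6.8
  s[U,V] = ((-3.6)·(3) + (-0.6)·(0) + (3.4)·(3) + (-0.6)·(-3) + (1.4)·(-3)) / 4 = -3/4 = -0.75
  s[U,W] = ((-3.6)·(3.2) + (-0.6)·(-0.8) + (3.4)·(-1.8) + (-0.6)·(-3.8) + (1.4)·(3.2)) / 4 = -10.4/4 = -2.6
  s[V,V] = ((3)·(3) + (0)·(0) + (3)·(3) + (-3)·(-3) + (-3)·(-3)) / 4 = 36/4 = 9
  s[V,W] = ((3)·(3.2) + (0)·(-0.8) + (3)·(-1.8) + (-3)·(-3.8) + (-3)·(3.2)) / 4 = 6/4 = 1.5
  s[W,W] = ((3.2)·(3.2) + (-0.8)·(-0.8) + (-1.8)·(-1.8) + (-3.8)·(-3.8) + (3.2)·(3.2)) / 4 = 38.8/4 = 9.7
  Sample standard deviations s_i = √(s[i,i]):
  s(U) = √(6.8) = 2.6077
  s(V) = √(9) = 3
  s(W) = √(9.7) = 3.1145

Step 3 — r_{ij} = s_{ij} / (s_i · s_j):
  r[U,U] = 1 (diagonal).
  r[U,V] = -0.75 / (2.6077 · 3) = -0.75 / 7.823 = -0.0959
  r[U,W] = -2.6 / (2.6077 · 3.1145) = -2.6 / 8.1216 = -0.3201
  r[V,V] = 1 (diagonal).
  r[V,W] = 1.5 / (3 · 3.1145) = 1.5 / 9.3434 = 0.1605
  r[W,W] = 1 (diagonal).

R is symmetric with unit diagonal. Assembling:

R = [[1, -0.0959, -0.3201],
 [-0.0959, 1, 0.1605],
 [-0.3201, 0.1605, 1]]


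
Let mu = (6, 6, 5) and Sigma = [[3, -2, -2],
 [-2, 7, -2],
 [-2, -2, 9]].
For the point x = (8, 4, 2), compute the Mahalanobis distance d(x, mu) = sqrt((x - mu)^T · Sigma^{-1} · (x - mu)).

Step 1 — centre the observation: (x - mu) = (2, -2, -3).

Step 2 — invert Sigma (cofactor / det for 3×3, or solve directly):
  Sigma^{-1} = [[0.6082, 0.2268, 0.1856],
 [0.2268, 0.2371, 0.1031],
 [0.1856, 0.1031, 0.1753]].

Step 3 — form the quadratic (x - mu)^T · Sigma^{-1} · (x - mu):
  Sigma^{-1} · (x - mu) = (0.2062, -0.3299, -0.3608).
  (x - mu)^T · [Sigma^{-1} · (x - mu)] = (2)·(0.2062) + (-2)·(-0.3299) + (-3)·(-0.3608) = 2.1546.

Step 4 — take square root: d = √(2.1546) ≈ 1.4679.

d(x, mu) = √(2.1546) ≈ 1.4679


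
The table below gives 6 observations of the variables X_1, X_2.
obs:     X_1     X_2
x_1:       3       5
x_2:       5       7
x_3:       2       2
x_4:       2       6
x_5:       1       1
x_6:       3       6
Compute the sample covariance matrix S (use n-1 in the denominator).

Step 1 — column means:
  mean(X_1) = (3 + 5 + 2 + 2 + 1 + 3) / 6 = 16/6 = 2.6667
  mean(X_2) = (5 + 7 + 2 + 6 + 1 + 6) / 6 = 27/6 = 4.5

Step 2 — sample covariance S[i,j] = (1/(n-1)) · Σ_k (x_{k,i} - mean_i) · (x_{k,j} - mean_j), with n-1 = 5.
  S[X_1,X_1] = ((0.3333)·(0.3333) + (2.3333)·(2.3333) + (-0.6667)·(-0.6667) + (-0.6667)·(-0.6667) + (-1.6667)·(-1.6667) + (0.3333)·(0.3333)) / 5 = 9.3333/5 = 1.8667
  S[X_1,X_2] = ((0.3333)·(0.5) + (2.3333)·(2.5) + (-0.6667)·(-2.5) + (-0.6667)·(1.5) + (-1.6667)·(-3.5) + (0.3333)·(1.5)) / 5 = 13/5 = 2.6
  S[X_2,X_2] = ((0.5)·(0.5) + (2.5)·(2.5) + (-2.5)·(-2.5) + (1.5)·(1.5) + (-3.5)·(-3.5) + (1.5)·(1.5)) / 5 = 29.5/5 = 5.9

S is symmetric (S[j,i] = S[i,j]). Assembling:

S = [[1.8667, 2.6],
 [2.6, 5.9]]


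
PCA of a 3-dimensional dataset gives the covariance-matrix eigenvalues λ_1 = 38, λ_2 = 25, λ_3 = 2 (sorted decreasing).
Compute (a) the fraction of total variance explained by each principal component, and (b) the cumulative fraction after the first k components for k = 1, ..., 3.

Step 1 — total variance = trace(Sigma) = Σ λ_i = 38 + 25 + 2 = 65.

Step 2 — fraction explained by component i = λ_i / Σ λ:
  PC1: 38/65 = 0.5846
  PC2: 25/65 = 0.3846
  PC3: 2/65 = 0.0308

Step 3 — cumulative fraction after k components = (λ_1 + ... + λ_k) / Σ λ:
  k = 1: 38/65 = 0.5846
  k = 2: (38 + 25)/65 = 63/65 = 0.9692
  k = 3: (38 + 25 + 2)/65 = 65/65 = 1

Summary (fraction, with percent):

explained: PC1 0.5846 (58.46%), PC2 0.3846 (38.46%), PC3 0.0308 (3.08%);  cumulative: 0.5846, 0.9692, 1


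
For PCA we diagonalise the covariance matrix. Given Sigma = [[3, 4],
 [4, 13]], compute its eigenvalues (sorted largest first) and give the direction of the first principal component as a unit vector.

Step 1 — characteristic polynomial of 2×2 Sigma:
  det(Sigma - λI) = λ² - trace · λ + det = 0.
  trace = 3 + 13 = 16, det = 3·13 - (4)² = 23.
Step 2 — discriminant:
  Δ = trace² - 4·det = 256 - 92 = 164.
Step 3 — eigenvalues:
  λ = (trace ± √Δ)/2 = (16 ± 12.8062)/2,
  λ_1 = 14.4031,  λ_2 = 1.5969.

Step 4 — unit eigenvector for λ_1: solve (Sigma - λ_1 I)v = 0. First row:
  (3 - 14.4031)·v_x + (4)·v_y = 0, i.e. (-11.4031)·v_x + (4)·v_y = 0,
  so v ∝ (b, λ_1 - a) = (4, 11.4031) = u.
  ||u|| = √((4)² + (11.4031)²) = √(146.0312) ≈ 12.0843,
  v_1 = u/||u|| ≈ (0.331, 0.9436) (||v_1|| = 1).

λ_1 = 14.4031,  λ_2 = 1.5969;  v_1 ≈ (0.331, 0.9436)


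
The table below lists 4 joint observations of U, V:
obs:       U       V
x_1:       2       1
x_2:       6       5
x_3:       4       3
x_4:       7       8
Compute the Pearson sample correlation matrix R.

Step 1 — column means:
  mean(U) = (2 + 6 + 4 + 7) / 4 = 19/4 = 4.75
  mean(V) = (1 + 5 + 3 + 8) / 4 = 17/4 = 4.25

Step 2 — sample variances and covariances s[i,j] = (1/(n-1)) · Σ_k (x_{k,i} - mean_i) · (x_{k,j} - mean_j), with n-1 = 3:
  s[U,U] = ((-2.75)·(-2.75) + (1.25)·(1.25) + (-0.75)·(-0.75) + (2.25)·(2.25)) / 3 = 14.75/3 = 4.9167
  s[U,V] = ((-2.75)·(-3.25) + (1.25)·(0.75) + (-0.75)·(-1.25) + (2.25)·(3.75)) / 3 = 19.25/3 = 6.4167
  s[V,V] = ((-3.25)·(-3.25) + (0.75)·(0.75) + (-1.25)·(-1.25) + (3.75)·(3.75)) / 3 = 26.75/3 = 8.9167
  Sample standard deviations s_i = √(s[i,i]):
  s(U) = √(4.9167) = 2.2174
  s(V) = √(8.9167) = 2.9861

Step 3 — r_{ij} = s_{ij} / (s_i · s_j):
  r[U,U] = 1 (diagonal).
  r[U,V] = 6.4167 / (2.2174 · 2.9861) = 6.4167 / 6.6212 = 0.9691
  r[V,V] = 1 (diagonal).

R is symmetric with unit diagonal. Assembling:

R = [[1, 0.9691],
 [0.9691, 1]]


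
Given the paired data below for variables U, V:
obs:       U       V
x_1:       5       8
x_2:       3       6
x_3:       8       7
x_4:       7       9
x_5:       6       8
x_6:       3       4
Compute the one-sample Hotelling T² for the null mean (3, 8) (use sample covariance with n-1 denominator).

Step 1 — sample mean vector:
  mean(U) = (5 + 3 + 8 + 7 + 6 + 3) / 6 = 32/6 = 5.3333
  mean(V) = (8 + 6 + 7 + 9 + 8 + 4) / 6 = 42/6 = 7
  x̄ = (5.3333, 7),  deviation x̄ - mu_0 = (5.3333, 7) - (3, 8) = (2.3333, -1).

Step 2 — sample covariance matrix, S[i,j] = (1/(n-1)) · Σ_k (x_{k,i} - mean_i) · (x_{k,j} - mean_j), divisor n-1 = 5:
  S[U,U] = ((-0.3333)·(-0.3333) + (-2.3333)·(-2.3333) + (2.6667)·(2.6667) + (1.6667)·(1.6667) + (0.6667)·(0.6667) + (-2.3333)·(-2.3333)) / 5 = 21.3333/5 = 4.2667
  S[U,V] = ((-0.3333)·(1) + (-2.3333)·(-1) + (2.6667)·(0) + (1.6667)·(2) + (0.6667)·(1) + (-2.3333)·(-3)) / 5 = 13/5 = 2.6
  S[V,V] = ((1)·(1) + (-1)·(-1) + (0)·(0) + (2)·(2) + (1)·(1) + (-3)·(-3)) / 5 = 16/5 = 3.2
  S = [[4.2667, 2.6],
 [2.6, 3.2]].

Step 3 — invert S. det(S) = 4.2667·3.2 - (2.6)² = 6.8933.
  S^{-1} = (1/det) · [[d, -b], [-b, a]] = [[0.4642, -0.3772],
 [-0.3772, 0.619]].

Step 4 — quadratic form (x̄ - mu_0)^T · S^{-1} · (x̄ - mu_0):
  S^{-1} · (x̄ - mu_0) = (1.4603, -1.499),
  (x̄ - mu_0)^T · [...] = (2.3333)·(1.4603) + (-1)·(-1.499) = 4.9065.

Step 5 — scale by n: T² = 6 · 4.9065 = 29.4391.

T² ≈ 29.4391


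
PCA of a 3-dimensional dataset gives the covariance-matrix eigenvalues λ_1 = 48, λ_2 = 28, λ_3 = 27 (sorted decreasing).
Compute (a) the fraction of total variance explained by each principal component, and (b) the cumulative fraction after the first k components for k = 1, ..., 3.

Step 1 — total variance = trace(Sigma) = Σ λ_i = 48 + 28 + 27 = 103.

Step 2 — fraction explained by component i = λ_i / Σ λ:
  PC1: 48/103 = 0.466
  PC2: 28/103 = 0.2718
  PC3: 27/103 = 0.2621

Step 3 — cumulative fraction after k components = (λ_1 + ... + λ_k) / Σ λ:
  k = 1: 48/103 = 0.466
  k = 2: (48 + 28)/103 = 76/103 = 0.7379
  k = 3: (48 + 28 + 27)/103 = 103/103 = 1

Summary (fraction, with percent):

explained: PC1 0.466 (46.6%), PC2 0.2718 (27.18%), PC3 0.2621 (26.21%);  cumulative: 0.466, 0.7379, 1


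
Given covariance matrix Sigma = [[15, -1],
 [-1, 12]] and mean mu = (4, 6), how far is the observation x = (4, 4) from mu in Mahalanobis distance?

Step 1 — centre the observation: (x - mu) = (0, -2).

Step 2 — invert Sigma. det(Sigma) = 15·12 - (-1)² = 179.
  Sigma^{-1} = (1/det) · [[d, -b], [-b, a]] = [[0.067, 0.0056],
 [0.0056, 0.0838]].

Step 3 — form the quadratic (x - mu)^T · Sigma^{-1} · (x - mu):
  Sigma^{-1} · (x - mu) = (-0.0112, -0.1676).
  (x - mu)^T · [Sigma^{-1} · (x - mu)] = (0)·(-0.0112) + (-2)·(-0.1676) = 0.3352.

Step 4 — take square root: d = √(0.3352) ≈ 0.579.

d(x, mu) = √(0.3352) ≈ 0.579


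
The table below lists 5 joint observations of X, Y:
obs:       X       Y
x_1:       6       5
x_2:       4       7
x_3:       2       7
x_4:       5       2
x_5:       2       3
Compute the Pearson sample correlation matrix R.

Step 1 — column means:
  mean(X) = (6 + 4 + 2 + 5 + 2) / 5 = 19/5 = 3.8
  mean(Y) = (5 + 7 + 7 + 2 + 3) / 5 = 24/5 = 4.8

Step 2 — sample variances and covariances s[i,j] = (1/(n-1)) · Σ_k (x_{k,i} - mean_i) · (x_{k,j} - mean_j), with n-1 = 4:
  s[X,X] = ((2.2)·(2.2) + (0.2)·(0.2) + (-1.8)·(-1.8) + (1.2)·(1.2) + (-1.8)·(-1.8)) / 4 = 12.8/4 = 3.2
  s[X,Y] = ((2.2)·(0.2) + (0.2)·(2.2) + (-1.8)·(2.2) + (1.2)·(-2.8) + (-1.8)·(-1.8)) / 4 = -3.2/4 = -0.8
  s[Y,Y] = ((0.2)·(0.2) + (2.2)·(2.2) + (2.2)·(2.2) + (-2.8)·(-2.8) + (-1.8)·(-1.8)) / 4 = 20.8/4 = 5.2
  Sample standard deviations s_i = √(s[i,i]):
  s(X) = √(3.2) = 1.7889
  s(Y) = √(5.2) = 2.2804

Step 3 — r_{ij} = s_{ij} / (s_i · s_j):
  r[X,X] = 1 (diagonal).
  r[X,Y] = -0.8 / (1.7889 · 2.2804) = -0.8 / 4.0792 = -0.1961
  r[Y,Y] = 1 (diagonal).

R is symmetric with unit diagonal. Assembling:

R = [[1, -0.1961],
 [-0.1961, 1]]


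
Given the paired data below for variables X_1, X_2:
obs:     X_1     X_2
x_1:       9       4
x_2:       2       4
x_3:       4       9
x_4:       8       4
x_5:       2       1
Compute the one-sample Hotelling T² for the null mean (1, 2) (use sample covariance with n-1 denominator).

Step 1 — sample mean vector:
  mean(X_1) = (9 + 2 + 4 + 8 + 2) / 5 = 25/5 = 5
  mean(X_2) = (4 + 4 + 9 + 4 + 1) / 5 = 22/5 = 4.4
  x̄ = (5, 4.4),  deviation x̄ - mu_0 = (5, 4.4) - (1, 2) = (4, 2.4).

Step 2 — sample covariance matrix, S[i,j] = (1/(n-1)) · Σ_k (x_{k,i} - mean_i) · (x_{k,j} - mean_j), divisor n-1 = 4:
  S[X_1,X_1] = ((4)·(4) + (-3)·(-3) + (-1)·(-1) + (3)·(3) + (-3)·(-3)) / 4 = 44/4 = 11
  S[X_1,X_2] = ((4)·(-0.4) + (-3)·(-0.4) + (-1)·(4.6) + (3)·(-0.4) + (-3)·(-3.4)) / 4 = 4/4 = 1
  S[X_2,X_2] = ((-0.4)·(-0.4) + (-0.4)·(-0.4) + (4.6)·(4.6) + (-0.4)·(-0.4) + (-3.4)·(-3.4)) / 4 = 33.2/4 = 8.3
  S = [[11, 1],
 [1, 8.3]].

Step 3 — invert S. det(S) = 11·8.3 - (1)² = 90.3.
  S^{-1} = (1/det) · [[d, -b], [-b, a]] = [[0.0919, -0.0111],
 [-0.0111, 0.1218]].

Step 4 — quadratic form (x̄ - mu_0)^T · S^{-1} · (x̄ - mu_0):
  S^{-1} · (x̄ - mu_0) = (0.3411, 0.2481),
  (x̄ - mu_0)^T · [...] = (4)·(0.3411) + (2.4)·(0.2481) = 1.9597.

Step 5 — scale by n: T² = 5 · 1.9597 = 9.7984.

T² ≈ 9.7984


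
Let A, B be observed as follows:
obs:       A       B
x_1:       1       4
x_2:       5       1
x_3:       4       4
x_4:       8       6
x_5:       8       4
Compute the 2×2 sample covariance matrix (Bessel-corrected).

Step 1 — column means:
  mean(A) = (1 + 5 + 4 + 8 + 8) / 5 = 26/5 = 5.2
  mean(B) = (4 + 1 + 4 + 6 + 4) / 5 = 19/5 = 3.8

Step 2 — sample covariance S[i,j] = (1/(n-1)) · Σ_k (x_{k,i} - mean_i) · (x_{k,j} - mean_j), with n-1 = 4.
  S[A,A] = ((-4.2)·(-4.2) + (-0.2)·(-0.2) + (-1.2)·(-1.2) + (2.8)·(2.8) + (2.8)·(2.8)) / 4 = 34.8/4 = 8.7
  S[A,B] = ((-4.2)·(0.2) + (-0.2)·(-2.8) + (-1.2)·(0.2) + (2.8)·(2.2) + (2.8)·(0.2)) / 4 = 6.2/4 = 1.55
  S[B,B] = ((0.2)·(0.2) + (-2.8)·(-2.8) + (0.2)·(0.2) + (2.2)·(2.2) + (0.2)·(0.2)) / 4 = 12.8/4 = 3.2

S is symmetric (S[j,i] = S[i,j]). Assembling:

S = [[8.7, 1.55],
 [1.55, 3.2]]


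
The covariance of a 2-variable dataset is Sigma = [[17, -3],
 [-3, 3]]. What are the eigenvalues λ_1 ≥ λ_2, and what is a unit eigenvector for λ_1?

Step 1 — characteristic polynomial of 2×2 Sigma:
  det(Sigma - λI) = λ² - trace · λ + det = 0.
  trace = 17 + 3 = 20, det = 17·3 - (-3)² = 42.
Step 2 — discriminant:
  Δ = trace² - 4·det = 400 - 168 = 232.
Step 3 — eigenvalues:
  λ = (trace ± √Δ)/2 = (20 ± 15.2315)/2,
  λ_1 = 17.6158,  λ_2 = 2.3842.

Step 4 — unit eigenvector for λ_1: solve (Sigma - λ_1 I)v = 0. First row:
  (17 - 17.6158)·v_x + (-3)·v_y = 0, i.e. (-0.6158)·v_x + (-3)·v_y = 0,
  so v ∝ (b, λ_1 - a) = (-3, 0.6158); multiply by -1 so the first entry is positive: u = (3, -0.6158).
  ||u|| = √((3)² + (-0.6158)²) = √(9.3792) ≈ 3.0625,
  v_1 = u/||u|| ≈ (0.9796, -0.2011) (||v_1|| = 1).

λ_1 = 17.6158,  λ_2 = 2.3842;  v_1 ≈ (0.9796, -0.2011)


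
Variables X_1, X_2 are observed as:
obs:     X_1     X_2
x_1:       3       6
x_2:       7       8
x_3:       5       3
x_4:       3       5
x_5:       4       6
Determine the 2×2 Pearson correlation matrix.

Step 1 — column means:
  mean(X_1) = (3 + 7 + 5 + 3 + 4) / 5 = 22/5 = 4.4
  mean(X_2) = (6 + 8 + 3 + 5 + 6) / 5 = 28/5 = 5.6

Step 2 — sample variances and covariances s[i,j] = (1/(n-1)) · Σ_k (x_{k,i} - mean_i) · (x_{k,j} - mean_j), with n-1 = 4:
  s[X_1,X_1] = ((-1.4)·(-1.4) + (2.6)·(2.6) + (0.6)·(0.6) + (-1.4)·(-1.4) + (-0.4)·(-0.4)) / 4 = 11.2/4 = 2.8
  s[X_1,X_2] = ((-1.4)·(0.4) + (2.6)·(2.4) + (0.6)·(-2.6) + (-1.4)·(-0.6) + (-0.4)·(0.4)) / 4 = 4.8/4 = 1.2
  s[X_2,X_2] = ((0.4)·(0.4) + (2.4)·(2.4) + (-2.6)·(-2.6) + (-0.6)·(-0.6) + (0.4)·(0.4)) / 4 = 13.2/4 = 3.3
  Sample standard deviations s_i = √(s[i,i]):
  s(X_1) = √(2.8) = 1.6733
  s(X_2) = √(3.3) = 1.8166

Step 3 — r_{ij} = s_{ij} / (s_i · s_j):
  r[X_1,X_1] = 1 (diagonal).
  r[X_1,X_2] = 1.2 / (1.6733 · 1.8166) = 1.2 / 3.0397 = 0.3948
  r[X_2,X_2] = 1 (diagonal).

R is symmetric with unit diagonal. Assembling:

R = [[1, 0.3948],
 [0.3948, 1]]


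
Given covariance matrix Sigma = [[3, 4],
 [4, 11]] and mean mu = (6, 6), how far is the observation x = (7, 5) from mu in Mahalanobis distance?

Step 1 — centre the observation: (x - mu) = (1, -1).

Step 2 — invert Sigma. det(Sigma) = 3·11 - (4)² = 17.
  Sigma^{-1} = (1/det) · [[d, -b], [-b, a]] = [[0.6471, -0.2353],
 [-0.2353, 0.1765]].

Step 3 — form the quadratic (x - mu)^T · Sigma^{-1} · (x - mu):
  Sigma^{-1} · (x - mu) = (0.8824, -0.4118).
  (x - mu)^T · [Sigma^{-1} · (x - mu)] = (1)·(0.8824) + (-1)·(-0.4118) = 1.2941.

Step 4 — take square root: d = √(1.2941) ≈ 1.1376.

d(x, mu) = √(1.2941) ≈ 1.1376


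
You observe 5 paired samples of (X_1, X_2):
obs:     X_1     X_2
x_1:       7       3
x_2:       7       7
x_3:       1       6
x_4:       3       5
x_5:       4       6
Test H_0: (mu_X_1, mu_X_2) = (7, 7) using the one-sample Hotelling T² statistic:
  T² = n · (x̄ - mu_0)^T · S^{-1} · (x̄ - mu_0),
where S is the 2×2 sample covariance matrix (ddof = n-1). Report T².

Step 1 — sample mean vector:
  mean(X_1) = (7 + 7 + 1 + 3 + 4) / 5 = 22/5 = 4.4
  mean(X_2) = (3 + 7 + 6 + 5 + 6) / 5 = 27/5 = 5.4
  x̄ = (4.4, 5.4),  deviation x̄ - mu_0 = (4.4, 5.4) - (7, 7) = (-2.6, -1.6).

Step 2 — sample covariance matrix, S[i,j] = (1/(n-1)) · Σ_k (x_{k,i} - mean_i) · (x_{k,j} - mean_j), divisor n-1 = 4:
  S[X_1,X_1] = ((2.6)·(2.6) + (2.6)·(2.6) + (-3.4)·(-3.4) + (-1.4)·(-1.4) + (-0.4)·(-0.4)) / 4 = 27.2/4 = 6.8
  S[X_1,X_2] = ((2.6)·(-2.4) + (2.6)·(1.6) + (-3.4)·(0.6) + (-1.4)·(-0.4) + (-0.4)·(0.6)) / 4 = -3.8/4 = -0.95
  S[X_2,X_2] = ((-2.4)·(-2.4) + (1.6)·(1.6) + (0.6)·(0.6) + (-0.4)·(-0.4) + (0.6)·(0.6)) / 4 = 9.2/4 = 2.3
  S = [[6.8, -0.95],
 [-0.95, 2.3]].

Step 3 — invert S. det(S) = 6.8·2.3 - (-0.95)² = 14.7375.
  S^{-1} = (1/det) · [[d, -b], [-b, a]] = [[0.1561, 0.0645],
 [0.0645, 0.4614]].

Step 4 — quadratic form (x̄ - mu_0)^T · S^{-1} · (x̄ - mu_0):
  S^{-1} · (x̄ - mu_0) = (-0.5089, -0.9059),
  (x̄ - mu_0)^T · [...] = (-2.6)·(-0.5089) + (-1.6)·(-0.9059) = 2.7725.

Step 5 — scale by n: T² = 5 · 2.7725 = 13.8626.

T² ≈ 13.8626


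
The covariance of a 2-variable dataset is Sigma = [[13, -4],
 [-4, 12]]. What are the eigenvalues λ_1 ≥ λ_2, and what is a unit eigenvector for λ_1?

Step 1 — characteristic polynomial of 2×2 Sigma:
  det(Sigma - λI) = λ² - trace · λ + det = 0.
  trace = 13 + 12 = 25, det = 13·12 - (-4)² = 140.
Step 2 — discriminant:
  Δ = trace² - 4·det = 625 - 560 = 65.
Step 3 — eigenvalues:
  λ = (trace ± √Δ)/2 = (25 ± 8.0623)/2,
  λ_1 = 16.5311,  λ_2 = 8.4689.

Step 4 — unit eigenvector for λ_1: solve (Sigma - λ_1 I)v = 0. First row:
  (13 - 16.5311)·v_x + (-4)·v_y = 0, i.e. (-3.5311)·v_x + (-4)·v_y = 0,
  so v ∝ (b, λ_1 - a) = (-4, 3.5311); multiply by -1 so the first entry is positive: u = (4, -3.5311).
  ||u|| = √((4)² + (-3.5311)²) = √(28.4689) ≈ 5.3356,
  v_1 = u/||u|| ≈ (0.7497, -0.6618) (||v_1|| = 1).

λ_1 = 16.5311,  λ_2 = 8.4689;  v_1 ≈ (0.7497, -0.6618)


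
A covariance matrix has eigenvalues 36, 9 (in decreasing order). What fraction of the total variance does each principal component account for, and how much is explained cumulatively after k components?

Step 1 — total variance = trace(Sigma) = Σ λ_i = 36 + 9 = 45.

Step 2 — fraction explained by component i = λ_i / Σ λ:
  PC1: 36/45 = 0.8
  PC2: 9/45 = 0.2

Step 3 — cumulative fraction after k components = (λ_1 + ... + λ_k) / Σ λ:
  k = 1: 36/45 = 0.8
  k = 2: (36 + 9)/45 = 45/45 = 1

Summary (fraction, with percent):

explained: PC1 0.8 (80%), PC2 0.2 (20%);  cumulative: 0.8, 1


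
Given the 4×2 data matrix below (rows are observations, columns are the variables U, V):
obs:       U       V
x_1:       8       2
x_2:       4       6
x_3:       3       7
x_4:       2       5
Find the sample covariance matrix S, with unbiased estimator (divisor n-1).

Step 1 — column means:
  mean(U) = (8 + 4 + 3 + 2) / 4 = 17/4 = 4.25
  mean(V) = (2 + 6 + 7 + 5) / 4 = 20/4 = 5

Step 2 — sample covariance S[i,j] = (1/(n-1)) · Σ_k (x_{k,i} - mean_i) · (x_{k,j} - mean_j), with n-1 = 3.
  S[U,U] = ((3.75)·(3.75) + (-0.25)·(-0.25) + (-1.25)·(-1.25) + (-2.25)·(-2.25)) / 3 = 20.75/3 = 6.9167
  S[U,V] = ((3.75)·(-3) + (-0.25)·(1) + (-1.25)·(2) + (-2.25)·(0)) / 3 = -14/3 = -4.6667
  S[V,V] = ((-3)·(-3) + (1)·(1) + (2)·(2) + (0)·(0)) / 3 = 14/3 = 4.6667

S is symmetric (S[j,i] = S[i,j]). Assembling:

S = [[6.9167, -4.6667],
 [-4.6667, 4.6667]]


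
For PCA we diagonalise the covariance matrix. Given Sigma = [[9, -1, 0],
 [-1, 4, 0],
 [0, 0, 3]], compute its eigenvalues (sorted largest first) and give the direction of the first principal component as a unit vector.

Step 1 — characteristic polynomial p(λ) = det(λI - Sigma) = λ³ - tr·λ² + c_1·λ - det, where tr = trace, c_1 = sum of the principal 2×2 minors, det = det(Sigma):
  tr = 9 + 4 + 3 = 16,
  c_1 = (9·4 - (-1)²) + (9·3 - (0)²) + (4·3 - (0)²) = 35 + 27 + 12 = 74,
  det = 9·(4·3 - (0)²) - (-1)·((-1)·3 - (0)·(0)) + (0)·((-1)·(0) - 4·(0)) = 9·(12) - (-1)·(-3) + (0)·(0) = 105.
  So p(λ) = λ³ - 16λ² + 74λ - 105.
Step 2 — look for an integer root (rational root theorem: any rational root is an integer divisor of 105). Testing λ = 3:
  p(3) = 27 - 144 + 222 - 105 = 0  ✓
  Dividing out (λ - 3): p(λ) = (λ - 3)(λ² - 13λ + 35).
Step 3 — remaining eigenvalues from the quadratic λ² - 13λ + 35 = 0:
  Δ = 13² - 4·35 = 169 - 140 = 29,  λ = (13 ± √29)/2 = (13 ± 5.3852)/2 ≈ 9.1926 or 3.8074.
  Sorted: λ_1 = 9.1926,  λ_2 = 3.8074,  λ_3 = 3  (check: sum = 16 = tr ✓).

Step 4 — unit eigenvector for λ_1 ≈ 9.1926: v spans the null space of (Sigma - λ_1 I), whose rows are
  r_1 = (-0.1926, -1, 0),  r_2 = (-1, -5.1926, 0),  r_3 = (0, 0, -6.1926).
  v is orthogonal to every row, so take v ∝ r_1 × r_3 = ((-1)·(-6.1926) - (0)·(0), (0)·(0) - (-0.1926)·(-6.1926), (-0.1926)·(0) - (-1)·(0)) ≈ (6.1926, -1.1926, 0).
  Let u = (6.1926, -1.1926, 0).
  ||u|| = √((6.1926)² + (-1.1926)² + (0)²) = √(39.7703) ≈ 6.3064,  v_1 = u/||u|| ≈ (0.982, -0.1891, 0) (||v_1|| = 1).

λ_1 = 9.1926,  λ_2 = 3.8074,  λ_3 = 3;  v_1 ≈ (0.982, -0.1891, 0)


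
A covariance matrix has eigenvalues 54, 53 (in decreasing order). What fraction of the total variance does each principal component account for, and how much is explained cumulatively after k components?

Step 1 — total variance = trace(Sigma) = Σ λ_i = 54 + 53 = 107.

Step 2 — fraction explained by component i = λ_i / Σ λ:
  PC1: 54/107 = 0.5047
  PC2: 53/107 = 0.4953

Step 3 — cumulative fraction after k components = (λ_1 + ... + λ_k) / Σ λ:
  k = 1: 54/107 = 0.5047
  k = 2: (54 + 53)/107 = 107/107 = 1

Summary (fraction, with percent):

explained: PC1 0.5047 (50.47%), PC2 0.4953 (49.53%);  cumulative: 0.5047, 1


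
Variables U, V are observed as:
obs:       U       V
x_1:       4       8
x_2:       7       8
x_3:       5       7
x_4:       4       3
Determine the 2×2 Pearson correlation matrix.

Step 1 — column means:
  mean(U) = (4 + 7 + 5 + 4) / 4 = 20/4 = 5
  mean(V) = (8 + 8 + 7 + 3) / 4 = 26/4 = 6.5

Step 2 — sample variances and covariances s[i,j] = (1/(n-1)) · Σ_k (x_{k,i} - mean_i) · (x_{k,j} - mean_j), with n-1 = 3:
  s[U,U] = ((-1)·(-1) + (2)·(2) + (0)·(0) + (-1)·(-1)) / 3 = 6/3 = 2
  s[U,V] = ((-1)·(1.5) + (2)·(1.5) + (0)·(0.5) + (-1)·(-3.5)) / 3 = 5/3 = 1.6667
  s[V,V] = ((1.5)·(1.5) + (1.5)·(1.5) + (0.5)·(0.5) + (-3.5)·(-3.5)) / 3 = 17/3 = 5.6667
  Sample standard deviations s_i = √(s[i,i]):
  s(U) = √(2) = 1.4142
  s(V) = √(5.6667) = 2.3805

Step 3 — r_{ij} = s_{ij} / (s_i · s_j):
  r[U,U] = 1 (diagonal).
  r[U,V] = 1.6667 / (1.4142 · 2.3805) = 1.6667 / 3.3665 = 0.4951
  r[V,V] = 1 (diagonal).

R is symmetric with unit diagonal. Assembling:

R = [[1, 0.4951],
 [0.4951, 1]]


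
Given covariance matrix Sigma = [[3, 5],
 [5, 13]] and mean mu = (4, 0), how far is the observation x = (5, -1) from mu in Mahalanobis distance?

Step 1 — centre the observation: (x - mu) = (1, -1).

Step 2 — invert Sigma. det(Sigma) = 3·13 - (5)² = 14.
  Sigma^{-1} = (1/det) · [[d, -b], [-b, a]] = [[0.9286, -0.3571],
 [-0.3571, 0.2143]].

Step 3 — form the quadratic (x - mu)^T · Sigma^{-1} · (x - mu):
  Sigma^{-1} · (x - mu) = (1.2857, -0.5714).
  (x - mu)^T · [Sigma^{-1} · (x - mu)] = (1)·(1.2857) + (-1)·(-0.5714) = 1.8571.

Step 4 — take square root: d = √(1.8571) ≈ 1.3628.

d(x, mu) = √(1.8571) ≈ 1.3628


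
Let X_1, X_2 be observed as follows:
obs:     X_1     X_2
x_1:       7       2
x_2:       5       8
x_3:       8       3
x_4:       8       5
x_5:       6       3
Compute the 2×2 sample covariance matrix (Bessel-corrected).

Step 1 — column means:
  mean(X_1) = (7 + 5 + 8 + 8 + 6) / 5 = 34/5 = 6.8
  mean(X_2) = (2 + 8 + 3 + 5 + 3) / 5 = 21/5 = 4.2

Step 2 — sample covariance S[i,j] = (1/(n-1)) · Σ_k (x_{k,i} - mean_i) · (x_{k,j} - mean_j), with n-1 = 4.
  S[X_1,X_1] = ((0.2)·(0.2) + (-1.8)·(-1.8) + (1.2)·(1.2) + (1.2)·(1.2) + (-0.8)·(-0.8)) / 4 = 6.8/4 = 1.7
  S[X_1,X_2] = ((0.2)·(-2.2) + (-1.8)·(3.8) + (1.2)·(-1.2) + (1.2)·(0.8) + (-0.8)·(-1.2)) / 4 = -6.8/4 = -1.7
  S[X_2,X_2] = ((-2.2)·(-2.2) + (3.8)·(3.8) + (-1.2)·(-1.2) + (0.8)·(0.8) + (-1.2)·(-1.2)) / 4 = 22.8/4 = 5.7

S is symmetric (S[j,i] = S[i,j]). Assembling:

S = [[1.7, -1.7],
 [-1.7, 5.7]]


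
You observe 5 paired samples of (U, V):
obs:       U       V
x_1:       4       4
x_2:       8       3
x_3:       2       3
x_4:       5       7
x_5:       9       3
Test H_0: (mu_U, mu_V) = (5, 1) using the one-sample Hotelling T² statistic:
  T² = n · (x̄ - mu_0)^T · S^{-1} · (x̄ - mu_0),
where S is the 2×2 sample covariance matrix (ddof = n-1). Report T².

Step 1 — sample mean vector:
  mean(U) = (4 + 8 + 2 + 5 + 9) / 5 = 28/5 = 5.6
  mean(V) = (4 + 3 + 3 + 7 + 3) / 5 = 20/5 = 4
  x̄ = (5.6, 4),  deviation x̄ - mu_0 = (5.6, 4) - (5, 1) = (0.6, 3).

Step 2 — sample covariance matrix, S[i,j] = (1/(n-1)) · Σ_k (x_{k,i} - mean_i) · (x_{k,j} - mean_j), divisor n-1 = 4:
  S[U,U] = ((-1.6)·(-1.6) + (2.4)·(2.4) + (-3.6)·(-3.6) + (-0.6)·(-0.6) + (3.4)·(3.4)) / 4 = 33.2/4 = 8.3
  S[U,V] = ((-1.6)·(0) + (2.4)·(-1) + (-3.6)·(-1) + (-0.6)·(3) + (3.4)·(-1)) / 4 = -4/4 = -1
  S[V,V] = ((0)·(0) + (-1)·(-1) + (-1)·(-1) + (3)·(3) + (-1)·(-1)) / 4 = 12/4 = 3
  S = [[8.3, -1],
 [-1, 3]].

Step 3 — invert S. det(S) = 8.3·3 - (-1)² = 23.9.
  S^{-1} = (1/det) · [[d, -b], [-b, a]] = [[0.1255, 0.0418],
 [0.0418, 0.3473]].

Step 4 — quadratic form (x̄ - mu_0)^T · S^{-1} · (x̄ - mu_0):
  S^{-1} · (x̄ - mu_0) = (0.2008, 1.0669),
  (x̄ - mu_0)^T · [...] = (0.6)·(0.2008) + (3)·(1.0669) = 3.3213.

Step 5 — scale by n: T² = 5 · 3.3213 = 16.6067.

T² ≈ 16.6067


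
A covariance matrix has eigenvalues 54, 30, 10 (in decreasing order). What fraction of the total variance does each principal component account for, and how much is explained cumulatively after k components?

Step 1 — total variance = trace(Sigma) = Σ λ_i = 54 + 30 + 10 = 94.

Step 2 — fraction explained by component i = λ_i / Σ λ:
  PC1: 54/94 = 0.5745
  PC2: 30/94 = 0.3191
  PC3: 10/94 = 0.1064

Step 3 — cumulative fraction after k components = (λ_1 + ... + λ_k) / Σ λ:
  k = 1: 54/94 = 0.5745
  k = 2: (54 + 30)/94 = 84/94 = 0.8936
  k = 3: (54 + 30 + 10)/94 = 94/94 = 1

Summary (fraction, with percent):

explained: PC1 0.5745 (57.45%), PC2 0.3191 (31.91%), PC3 0.1064 (10.64%);  cumulative: 0.5745, 0.8936, 1


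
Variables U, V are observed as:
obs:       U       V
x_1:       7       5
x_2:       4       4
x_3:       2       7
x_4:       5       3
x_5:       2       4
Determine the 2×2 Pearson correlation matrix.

Step 1 — column means:
  mean(U) = (7 + 4 + 2 + 5 + 2) / 5 = 20/5 = 4
  mean(V) = (5 + 4 + 7 + 3 + 4) / 5 = 23/5 = 4.6

Step 2 — sample variances and covariances s[i,j] = (1/(n-1)) · Σ_k (x_{k,i} - mean_i) · (x_{k,j} - mean_j), with n-1 = 4:
  s[U,U] = ((3)·(3) + (0)·(0) + (-2)·(-2) + (1)·(1) + (-2)·(-2)) / 4 = 18/4 = 4.5
  s[U,V] = ((3)·(0.4) + (0)·(-0.6) + (-2)·(2.4) + (1)·(-1.6) + (-2)·(-0.6)) / 4 = -4/4 = -1
  s[V,V] = ((0.4)·(0.4) + (-0.6)·(-0.6) + (2.4)·(2.4) + (-1.6)·(-1.6) + (-0.6)·(-0.6)) / 4 = 9.2/4 = 2.3
  Sample standard deviations s_i = √(s[i,i]):
  s(U) = √(4.5) = 2.1213
  s(V) = √(2.3) = 1.5166

Step 3 — r_{ij} = s_{ij} / (s_i · s_j):
  r[U,U] = 1 (diagonal).
  r[U,V] = -1 / (2.1213 · 1.5166) = -1 / 3.2171 = -0.3108
  r[V,V] = 1 (diagonal).

R is symmetric with unit diagonal. Assembling:

R = [[1, -0.3108],
 [-0.3108, 1]]


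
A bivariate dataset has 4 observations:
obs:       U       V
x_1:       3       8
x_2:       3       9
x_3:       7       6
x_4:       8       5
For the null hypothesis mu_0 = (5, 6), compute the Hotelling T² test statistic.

Step 1 — sample mean vector:
  mean(U) = (3 + 3 + 7 + 8) / 4 = 21/4 = 5.25
  mean(V) = (8 + 9 + 6 + 5) / 4 = 28/4 = 7
  x̄ = (5.25, 7),  deviation x̄ - mu_0 = (5.25, 7) - (5, 6) = (0.25, 1).

Step 2 — sample covariance matrix, S[i,j] = (1/(n-1)) · Σ_k (x_{k,i} - mean_i) · (x_{k,j} - mean_j), divisor n-1 = 3:
  S[U,U] = ((-2.25)·(-2.25) + (-2.25)·(-2.25) + (1.75)·(1.75) + (2.75)·(2.75)) / 3 = 20.75/3 = 6.9167
  S[U,V] = ((-2.25)·(1) + (-2.25)·(2) + (1.75)·(-1) + (2.75)·(-2)) / 3 = -14/3 = -4.6667
  S[V,V] = ((1)·(1) + (2)·(2) + (-1)·(-1) + (-2)·(-2)) / 3 = 10/3 = 3.3333
  S = [[6.9167, -4.6667],
 [-4.6667, 3.3333]].

Step 3 — invert S. det(S) = 6.9167·3.3333 - (-4.6667)² = 1.2778.
  S^{-1} = (1/det) · [[d, -b], [-b, a]] = [[2.6087, 3.6522],
 [3.6522, 5.413]].

Step 4 — quadratic form (x̄ - mu_0)^T · S^{-1} · (x̄ - mu_0):
  S^{-1} · (x̄ - mu_0) = (4.3043, 6.3261),
  (x̄ - mu_0)^T · [...] = (0.25)·(4.3043) + (1)·(6.3261) = 7.4022.

Step 5 — scale by n: T² = 4 · 7.4022 = 29.6087.

T² ≈ 29.6087


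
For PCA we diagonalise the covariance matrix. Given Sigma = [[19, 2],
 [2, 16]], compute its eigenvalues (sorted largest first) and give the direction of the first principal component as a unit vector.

Step 1 — characteristic polynomial of 2×2 Sigma:
  det(Sigma - λI) = λ² - trace · λ + det = 0.
  trace = 19 + 16 = 35, det = 19·16 - (2)² = 300.
Step 2 — discriminant:
  Δ = trace² - 4·det = 1225 - 1200 = 25.
Step 3 — eigenvalues:
  λ = (trace ± √Δ)/2 = (35 ± 5)/2,
  λ_1 = 20,  λ_2 = 15.

Step 4 — unit eigenvector for λ_1: solve (Sigma - λ_1 I)v = 0. First row:
  (19 - 20)·v_x + (2)·v_y = 0, i.e. (-1)·v_x + (2)·v_y = 0,
  so v ∝ (b, λ_1 - a) = (2, 1) = u.
  ||u|| = √((2)² + (1)²) = √(5) ≈ 2.2361,
  v_1 = u/||u|| ≈ (0.8944, 0.4472) (||v_1|| = 1).

λ_1 = 20,  λ_2 = 15;  v_1 ≈ (0.8944, 0.4472)


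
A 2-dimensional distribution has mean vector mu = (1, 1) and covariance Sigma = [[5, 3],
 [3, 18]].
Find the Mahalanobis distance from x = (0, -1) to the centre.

Step 1 — centre the observation: (x - mu) = (-1, -2).

Step 2 — invert Sigma. det(Sigma) = 5·18 - (3)² = 81.
  Sigma^{-1} = (1/det) · [[d, -b], [-b, a]] = [[0.2222, -0.037],
 [-0.037, 0.0617]].

Step 3 — form the quadratic (x - mu)^T · Sigma^{-1} · (x - mu):
  Sigma^{-1} · (x - mu) = (-0.1481, -0.0864).
  (x - mu)^T · [Sigma^{-1} · (x - mu)] = (-1)·(-0.1481) + (-2)·(-0.0864) = 0.321.

Step 4 — take square root: d = √(0.321) ≈ 0.5666.

d(x, mu) = √(0.321) ≈ 0.5666


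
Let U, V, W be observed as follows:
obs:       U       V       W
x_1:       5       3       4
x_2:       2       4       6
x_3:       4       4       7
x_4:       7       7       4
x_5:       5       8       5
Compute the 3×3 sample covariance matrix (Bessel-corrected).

Step 1 — column means:
  mean(U) = (5 + 2 + 4 + 7 + 5) / 5 = 23/5 = 4.6
  mean(V) = (3 + 4 + 4 + 7 + 8) / 5 = 26/5 = 5.2
  mean(W) = (4 + 6 + 7 + 4 + 5) / 5 = 26/5 = 5.2

Step 2 — sample covariance S[i,j] = (1/(n-1)) · Σ_k (x_{k,i} - mean_i) · (x_{k,j} - mean_j), with n-1 = 4.
  S[U,U] = ((0.4)·(0.4) + (-2.6)·(-2.6) + (-0.6)·(-0.6) + (2.4)·(2.4) + (0.4)·(0.4)) / 4 = 13.2/4 = 3.3
  S[U,V] = ((0.4)·(-2.2) + (-2.6)·(-1.2) + (-0.6)·(-1.2) + (2.4)·(1.8) + (0.4)·(2.8)) / 4 = 8.4/4 = 2.1
  S[U,W] = ((0.4)·(-1.2) + (-2.6)·(0.8) + (-0.6)·(1.8) + (2.4)·(-1.2) + (0.4)·(-0.2)) / 4 = -6.6/4 = -1.65
  S[V,V] = ((-2.2)·(-2.2) + (-1.2)·(-1.2) + (-1.2)·(-1.2) + (1.8)·(1.8) + (2.8)·(2.8)) / 4 = 18.8/4 = 4.7
  S[V,W] = ((-2.2)·(-1.2) + (-1.2)·(0.8) + (-1.2)·(1.8) + (1.8)·(-1.2) + (2.8)·(-0.2)) / 4 = -3.2/4 = -0.8
  S[W,W] = ((-1.2)·(-1.2) + (0.8)·(0.8) + (1.8)·(1.8) + (-1.2)·(-1.2) + (-0.2)·(-0.2)) / 4 = 6.8/4 = 1.7

S is symmetric (S[j,i] = S[i,j]). Assembling:

S = [[3.3, 2.1, -1.65],
 [2.1, 4.7, -0.8],
 [-1.65, -0.8, 1.7]]


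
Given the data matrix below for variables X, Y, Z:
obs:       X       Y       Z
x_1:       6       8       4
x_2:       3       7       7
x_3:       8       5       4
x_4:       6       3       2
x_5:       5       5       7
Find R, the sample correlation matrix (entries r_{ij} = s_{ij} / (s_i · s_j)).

Step 1 — column means:
  mean(X) = (6 + 3 + 8 + 6 + 5) / 5 = 28/5 = 5.6
  mean(Y) = (8 + 7 + 5 + 3 + 5) / 5 = 28/5 = 5.6
  mean(Z) = (4 + 7 + 4 + 2 + 7) / 5 = 24/5 = 4.8

Step 2 — sample variances and covariances s[i,j] = (1/(n-1)) · Σ_k (x_{k,i} - mean_i) · (x_{k,j} - mean_j), with n-1 = 4:
  s[X,X] = ((0.4)·(0.4) + (-2.6)·(-2.6) + (2.4)·(2.4) + (0.4)·(0.4) + (-0.6)·(-0.6)) / 4 = 13.2/4 = 3.3
  s[X,Y] = ((0.4)·(2.4) + (-2.6)·(1.4) + (2.4)·(-0.6) + (0.4)·(-2.6) + (-0.6)·(-0.6)) / 4 = -4.8/4 = -1.2
  s[X,Z] = ((0.4)·(-0.8) + (-2.6)·(2.2) + (2.4)·(-0.8) + (0.4)·(-2.8) + (-0.6)·(2.2)) / 4 = -10.4/4 = -2.6
  s[Y,Y] = ((2.4)·(2.4) + (1.4)·(1.4) + (-0.6)·(-0.6) + (-2.6)·(-2.6) + (-0.6)·(-0.6)) / 4 = 15.2/4 = 3.8
  s[Y,Z] = ((2.4)·(-0.8) + (1.4)·(2.2) + (-0.6)·(-0.8) + (-2.6)·(-2.8) + (-0.6)·(2.2)) / 4 = 7.6/4 = 1.9
  s[Z,Z] = ((-0.8)·(-0.8) + (2.2)·(2.2) + (-0.8)·(-0.8) + (-2.8)·(-2.8) + (2.2)·(2.2)) / 4 = 18.8/4 = 4.7
  Sample standard deviations s_i = √(s[i,i]):
  s(X) = √(3.3) = 1.8166
  s(Y) = √(3.8) = 1.9494
  s(Z) = √(4.7) = 2.1679

Step 3 — r_{ij} = s_{ij} / (s_i · s_j):
  r[X,X] = 1 (diagonal).
  r[X,Y] = -1.2 / (1.8166 · 1.9494) = -1.2 / 3.5412 = -0.3389
  r[X,Z] = -2.6 / (1.8166 · 2.1679) = -2.6 / 3.9383 = -0.6602
  r[Y,Y] = 1 (diagonal).
  r[Y,Z] = 1.9 / (1.9494 · 2.1679) = 1.9 / 4.2261 = 0.4496
  r[Z,Z] = 1 (diagonal).

R is symmetric with unit diagonal. Assembling:

R = [[1, -0.3389, -0.6602],
 [-0.3389, 1, 0.4496],
 [-0.6602, 0.4496, 1]]


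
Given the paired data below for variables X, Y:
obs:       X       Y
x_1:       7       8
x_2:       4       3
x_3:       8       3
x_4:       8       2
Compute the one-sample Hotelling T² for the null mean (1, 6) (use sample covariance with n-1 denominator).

Step 1 — sample mean vector:
  mean(X) = (7 + 4 + 8 + 8) / 4 = 27/4 = 6.75
  mean(Y) = (8 + 3 + 3 + 2) / 4 = 16/4 = 4
  x̄ = (6.75, 4),  deviation x̄ - mu_0 = (6.75, 4) - (1, 6) = (5.75, -2).

Step 2 — sample covariance matrix, S[i,j] = (1/(n-1)) · Σ_k (x_{k,i} - mean_i) · (x_{k,j} - mean_j), divisor n-1 = 3:
  S[X,X] = ((0.25)·(0.25) + (-2.75)·(-2.75) + (1.25)·(1.25) + (1.25)·(1.25)) / 3 = 10.75/3 = 3.5833
  S[X,Y] = ((0.25)·(4) + (-2.75)·(-1) + (1.25)·(-1) + (1.25)·(-2)) / 3 = 0/3 = 0
  S[Y,Y] = ((4)·(4) + (-1)·(-1) + (-1)·(-1) + (-2)·(-2)) / 3 = 22/3 = 7.3333
  S = [[3.5833, 0],
 [0, 7.3333]].

Step 3 — invert S. det(S) = 3.5833·7.3333 - (0)² = 26.2778.
  S^{-1} = (1/det) · [[d, -b], [-b, a]] = [[0.2791, 0],
 [0, 0.1364]].

Step 4 — quadratic form (x̄ - mu_0)^T · S^{-1} · (x̄ - mu_0):
  S^{-1} · (x̄ - mu_0) = (1.6047, -0.2727),
  (x̄ - mu_0)^T · [...] = (5.75)·(1.6047) + (-2)·(-0.2727) = 9.7722.

Step 5 — scale by n: T² = 4 · 9.7722 = 39.0888.

T² ≈ 39.0888


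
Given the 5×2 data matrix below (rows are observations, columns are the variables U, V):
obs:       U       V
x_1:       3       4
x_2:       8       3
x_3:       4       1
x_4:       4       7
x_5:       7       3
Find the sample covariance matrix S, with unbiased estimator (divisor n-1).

Step 1 — column means:
  mean(U) = (3 + 8 + 4 + 4 + 7) / 5 = 26/5 = 5.2
  mean(V) = (4 + 3 + 1 + 7 + 3) / 5 = 18/5 = 3.6

Step 2 — sample covariance S[i,j] = (1/(n-1)) · Σ_k (x_{k,i} - mean_i) · (x_{k,j} - mean_j), with n-1 = 4.
  S[U,U] = ((-2.2)·(-2.2) + (2.8)·(2.8) + (-1.2)·(-1.2) + (-1.2)·(-1.2) + (1.8)·(1.8)) / 4 = 18.8/4 = 4.7
  S[U,V] = ((-2.2)·(0.4) + (2.8)·(-0.6) + (-1.2)·(-2.6) + (-1.2)·(3.4) + (1.8)·(-0.6)) / 4 = -4.6/4 = -1.15
  S[V,V] = ((0.4)·(0.4) + (-0.6)·(-0.6) + (-2.6)·(-2.6) + (3.4)·(3.4) + (-0.6)·(-0.6)) / 4 = 19.2/4 = 4.8

S is symmetric (S[j,i] = S[i,j]). Assembling:

S = [[4.7, -1.15],
 [-1.15, 4.8]]


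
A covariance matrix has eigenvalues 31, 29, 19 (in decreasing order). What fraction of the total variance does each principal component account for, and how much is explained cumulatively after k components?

Step 1 — total variance = trace(Sigma) = Σ λ_i = 31 + 29 + 19 = 79.

Step 2 — fraction explained by component i = λ_i / Σ λ:
  PC1: 31/79 = 0.3924
  PC2: 29/79 = 0.3671
  PC3: 19/79 = 0.2405

Step 3 — cumulative fraction after k components = (λ_1 + ... + λ_k) / Σ λ:
  k = 1: 31/79 = 0.3924
  k = 2: (31 + 29)/79 = 60/79 = 0.7595
  k = 3: (31 + 29 + 19)/79 = 79/79 = 1

Summary (fraction, with percent):

explained: PC1 0.3924 (39.24%), PC2 0.3671 (36.71%), PC3 0.2405 (24.05%);  cumulative: 0.3924, 0.7595, 1
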